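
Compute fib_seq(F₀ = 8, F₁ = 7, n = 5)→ [8, 7, 15, 22, 37]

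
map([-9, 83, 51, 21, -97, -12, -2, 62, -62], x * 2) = [-18, 166, 102, 42, -194, -24, -4, 124, -124]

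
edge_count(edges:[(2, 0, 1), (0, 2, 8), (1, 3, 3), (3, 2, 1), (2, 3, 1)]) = 5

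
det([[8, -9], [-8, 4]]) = -40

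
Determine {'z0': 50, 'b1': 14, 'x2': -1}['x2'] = -1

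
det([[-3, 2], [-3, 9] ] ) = (-3)*(9) - (2)*(-3)
= -21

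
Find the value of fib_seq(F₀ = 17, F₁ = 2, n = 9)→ [17, 2, 19, 21, 40, 61, 101, 162, 263]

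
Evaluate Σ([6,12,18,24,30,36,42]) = 168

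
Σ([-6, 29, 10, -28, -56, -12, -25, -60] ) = -148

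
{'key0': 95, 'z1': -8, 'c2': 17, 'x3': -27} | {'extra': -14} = {'key0': 95, 'z1': -8, 'c2': 17, 'x3': -27, 'extra': -14}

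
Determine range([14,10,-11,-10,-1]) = 25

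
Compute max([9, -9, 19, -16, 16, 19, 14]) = 19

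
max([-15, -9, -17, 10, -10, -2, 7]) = 10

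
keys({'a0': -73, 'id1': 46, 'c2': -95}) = ['a0', 'id1', 'c2']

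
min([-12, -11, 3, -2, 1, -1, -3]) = -12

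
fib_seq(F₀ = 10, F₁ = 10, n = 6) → [10, 10, 20, 30, 50, 80]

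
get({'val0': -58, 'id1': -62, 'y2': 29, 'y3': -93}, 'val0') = -58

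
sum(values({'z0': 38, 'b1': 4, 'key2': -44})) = -2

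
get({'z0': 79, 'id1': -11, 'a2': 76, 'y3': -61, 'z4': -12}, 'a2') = 76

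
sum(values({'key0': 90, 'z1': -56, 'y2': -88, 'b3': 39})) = 90 + (-56) + (-88) + 39
= -15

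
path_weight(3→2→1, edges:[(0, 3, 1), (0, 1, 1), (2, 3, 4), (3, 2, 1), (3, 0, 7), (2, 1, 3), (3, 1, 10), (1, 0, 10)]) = 4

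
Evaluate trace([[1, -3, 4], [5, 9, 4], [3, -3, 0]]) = 10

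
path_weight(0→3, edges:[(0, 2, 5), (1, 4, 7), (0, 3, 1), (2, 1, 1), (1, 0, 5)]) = w(0→3)=1
= 1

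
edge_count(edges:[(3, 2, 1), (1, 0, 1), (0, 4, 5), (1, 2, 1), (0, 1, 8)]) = 5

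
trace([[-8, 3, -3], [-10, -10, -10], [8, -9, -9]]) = diagonal: (-8) + (-10) + (-9)
= -27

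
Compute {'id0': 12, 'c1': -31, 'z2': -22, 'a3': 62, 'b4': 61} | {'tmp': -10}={'id0': 12, 'c1': -31, 'z2': -22, 'a3': 62, 'b4': 61, 'tmp': -10}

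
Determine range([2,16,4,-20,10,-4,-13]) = 36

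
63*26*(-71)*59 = -6861582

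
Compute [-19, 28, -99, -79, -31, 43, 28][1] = 28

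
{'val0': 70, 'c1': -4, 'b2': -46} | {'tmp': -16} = {'val0': 70, 'c1': -4, 'b2': -46, 'tmp': -16}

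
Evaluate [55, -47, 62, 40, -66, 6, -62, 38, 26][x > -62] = keep x where x > -62: 55✓, -47✓, 62✓, 40✓, -66✗, 6✓, -62✗, 38✓, 26✓
= [55, -47, 62, 40, 6, 38, 26]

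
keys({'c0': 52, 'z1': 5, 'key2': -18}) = ['c0', 'z1', 'key2']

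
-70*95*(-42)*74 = 20668200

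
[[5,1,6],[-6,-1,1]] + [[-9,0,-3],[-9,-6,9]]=[[-4, 1, 3], [-15, -7, 10]]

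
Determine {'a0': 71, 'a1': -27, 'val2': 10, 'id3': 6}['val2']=10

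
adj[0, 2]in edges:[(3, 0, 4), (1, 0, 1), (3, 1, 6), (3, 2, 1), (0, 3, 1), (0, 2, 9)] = 9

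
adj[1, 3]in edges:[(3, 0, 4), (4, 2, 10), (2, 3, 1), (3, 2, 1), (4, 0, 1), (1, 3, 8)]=8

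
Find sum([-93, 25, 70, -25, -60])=-83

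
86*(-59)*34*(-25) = 4312900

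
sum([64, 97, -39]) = 122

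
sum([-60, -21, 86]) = 5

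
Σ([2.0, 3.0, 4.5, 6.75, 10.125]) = 26.375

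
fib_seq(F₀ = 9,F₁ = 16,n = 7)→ [9, 16, 25, 41, 66, 107, 173]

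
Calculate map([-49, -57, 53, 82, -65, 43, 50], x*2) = -49*2=-98, -57*2=-114, 53*2=106, 82*2=164, -65*2=-130, 43*2=86, 50*2=100
= [-98, -114, 106, 164, -130, 86, 100]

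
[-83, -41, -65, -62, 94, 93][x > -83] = keep x where x > -83: -83✗, -41✓, -65✓, -62✓, 94✓, 93✓
= [-41, -65, -62, 94, 93]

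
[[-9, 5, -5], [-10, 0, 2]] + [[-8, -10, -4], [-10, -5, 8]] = [[-17, -5, -9], [-20, -5, 10]]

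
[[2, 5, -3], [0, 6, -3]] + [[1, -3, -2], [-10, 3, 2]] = [[3, 2, -5], [-10, 9, -1]]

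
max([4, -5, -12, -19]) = 4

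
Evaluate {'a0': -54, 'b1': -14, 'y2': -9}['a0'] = -54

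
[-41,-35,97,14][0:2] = [-41, -35]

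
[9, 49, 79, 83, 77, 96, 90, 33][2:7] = [79, 83, 77, 96, 90]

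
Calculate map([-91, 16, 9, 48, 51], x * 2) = -91*2=-182, 16*2=32, 9*2=18, 48*2=96, 51*2=102
= [-182, 32, 18, 96, 102]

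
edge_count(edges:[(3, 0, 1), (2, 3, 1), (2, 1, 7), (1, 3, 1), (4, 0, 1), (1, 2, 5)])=6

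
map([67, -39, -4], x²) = [4489, 1521, 16]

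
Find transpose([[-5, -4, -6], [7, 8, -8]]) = [[-5, 7], [-4, 8], [-6, -8]]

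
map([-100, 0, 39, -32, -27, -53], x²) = [10000, 0, 1521, 1024, 729, 2809]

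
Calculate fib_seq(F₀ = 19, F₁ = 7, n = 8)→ F_2 = F_1 + F_0 = 26
F_3 = F_2 + F_1 = 33
F_4 = F_3 + F_2 = 59
...
= [19, 7, 26, 33, 59, 92, 151, 243]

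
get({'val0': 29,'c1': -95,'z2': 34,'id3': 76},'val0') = 29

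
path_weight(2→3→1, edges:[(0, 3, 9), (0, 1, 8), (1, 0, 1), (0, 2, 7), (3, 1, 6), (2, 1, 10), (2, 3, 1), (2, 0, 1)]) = 7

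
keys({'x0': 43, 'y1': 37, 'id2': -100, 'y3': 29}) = ['x0', 'y1', 'id2', 'y3']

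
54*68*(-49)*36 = -6477408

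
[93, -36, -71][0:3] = [93, -36, -71]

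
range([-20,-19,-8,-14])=12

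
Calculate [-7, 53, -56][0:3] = [-7, 53, -56]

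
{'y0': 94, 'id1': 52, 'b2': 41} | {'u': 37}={'y0': 94, 'id1': 52, 'b2': 41, 'u': 37}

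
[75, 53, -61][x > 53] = keep x where x > 53: 75✓, 53✗, -61✗
= [75]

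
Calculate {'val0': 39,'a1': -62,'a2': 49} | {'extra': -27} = {'val0': 39, 'a1': -62, 'a2': 49, 'extra': -27}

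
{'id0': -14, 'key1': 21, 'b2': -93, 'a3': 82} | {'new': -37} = {'id0': -14, 'key1': 21, 'b2': -93, 'a3': 82, 'new': -37}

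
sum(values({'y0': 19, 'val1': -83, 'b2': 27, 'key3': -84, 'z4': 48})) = -73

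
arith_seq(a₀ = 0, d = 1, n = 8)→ a_0 = 0 + 0*1 = 0
a_1 = 0 + 1*1 = 1
a_2 = 0 + 2*1 = 2
...
= [0, 1, 2, 3, 4, 5, 6, 7]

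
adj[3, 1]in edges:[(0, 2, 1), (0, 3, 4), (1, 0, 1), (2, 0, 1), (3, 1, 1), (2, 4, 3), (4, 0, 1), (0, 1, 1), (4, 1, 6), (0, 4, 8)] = 1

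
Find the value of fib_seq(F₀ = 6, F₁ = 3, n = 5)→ F_2 = F_1 + F_0 = 9
F_3 = F_2 + F_1 = 12
F_4 = F_3 + F_2 = 21
= [6, 3, 9, 12, 21]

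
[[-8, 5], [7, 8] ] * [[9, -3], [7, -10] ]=[[-37, -26], [119, -101]]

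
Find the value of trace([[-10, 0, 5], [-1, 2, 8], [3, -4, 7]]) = diagonal: (-10) + 2 + 7
= -1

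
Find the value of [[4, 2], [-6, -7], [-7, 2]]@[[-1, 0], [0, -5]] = [[-4, -10], [6, 35], [7, -10]]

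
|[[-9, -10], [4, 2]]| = 22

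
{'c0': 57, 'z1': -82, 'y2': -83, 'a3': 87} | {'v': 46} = {'c0': 57, 'z1': -82, 'y2': -83, 'a3': 87, 'v': 46}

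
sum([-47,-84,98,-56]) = -89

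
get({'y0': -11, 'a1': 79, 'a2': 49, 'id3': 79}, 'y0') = -11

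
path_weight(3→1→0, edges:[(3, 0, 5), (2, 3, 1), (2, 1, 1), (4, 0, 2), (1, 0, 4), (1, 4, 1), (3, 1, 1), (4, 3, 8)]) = w(3→1)=1 + w(1→0)=4
= 5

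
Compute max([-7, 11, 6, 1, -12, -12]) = 11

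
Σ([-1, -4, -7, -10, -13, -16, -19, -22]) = (-1) + (-4) + (-7) + (-10) + (-13) + (-16) + (-19) + (-22)
= -92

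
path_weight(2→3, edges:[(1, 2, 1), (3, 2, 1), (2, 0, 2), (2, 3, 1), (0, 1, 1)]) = 1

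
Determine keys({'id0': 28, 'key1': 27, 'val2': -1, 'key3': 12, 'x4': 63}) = ['id0', 'key1', 'val2', 'key3', 'x4']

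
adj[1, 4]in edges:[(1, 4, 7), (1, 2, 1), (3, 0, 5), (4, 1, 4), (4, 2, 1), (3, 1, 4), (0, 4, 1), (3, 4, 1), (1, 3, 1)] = 7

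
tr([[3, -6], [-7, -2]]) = 1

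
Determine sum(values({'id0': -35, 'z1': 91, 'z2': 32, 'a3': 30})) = (-35) + 91 + 32 + 30
= 118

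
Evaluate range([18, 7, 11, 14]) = 11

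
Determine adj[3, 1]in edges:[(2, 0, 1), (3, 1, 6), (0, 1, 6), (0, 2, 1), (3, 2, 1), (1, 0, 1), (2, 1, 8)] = 6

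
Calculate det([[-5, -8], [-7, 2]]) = -66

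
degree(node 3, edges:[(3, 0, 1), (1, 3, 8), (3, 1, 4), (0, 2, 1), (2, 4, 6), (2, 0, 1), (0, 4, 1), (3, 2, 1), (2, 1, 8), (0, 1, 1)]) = 4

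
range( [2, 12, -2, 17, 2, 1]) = 19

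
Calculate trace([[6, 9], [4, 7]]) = diagonal: 6 + 7
= 13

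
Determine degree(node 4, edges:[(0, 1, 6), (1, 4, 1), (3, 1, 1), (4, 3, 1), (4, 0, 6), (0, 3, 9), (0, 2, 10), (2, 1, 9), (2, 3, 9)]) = incident: (1,4), (4,3), (4,0)
= 3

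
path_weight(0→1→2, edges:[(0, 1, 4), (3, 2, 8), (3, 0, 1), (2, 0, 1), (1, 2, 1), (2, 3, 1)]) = w(0→1)=4 + w(1→2)=1
= 5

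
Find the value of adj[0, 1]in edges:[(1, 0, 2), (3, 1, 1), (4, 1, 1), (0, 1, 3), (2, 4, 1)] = 3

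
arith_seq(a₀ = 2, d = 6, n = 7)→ a_0 = 2 + 0*6 = 2
a_1 = 2 + 1*6 = 8
a_2 = 2 + 2*6 = 14
...
= [2, 8, 14, 20, 26, 32, 38]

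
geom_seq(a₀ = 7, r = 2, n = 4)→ a_0 = 7*2^0 = 7
a_1 = 7*2^1 = 14
a_2 = 7*2^2 = 28
...
= [7, 14, 28, 56]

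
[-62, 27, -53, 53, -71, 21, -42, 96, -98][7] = 96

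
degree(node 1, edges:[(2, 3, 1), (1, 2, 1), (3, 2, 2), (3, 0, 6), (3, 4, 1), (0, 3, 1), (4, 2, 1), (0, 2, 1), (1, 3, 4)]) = incident: (1,2), (1,3)
= 2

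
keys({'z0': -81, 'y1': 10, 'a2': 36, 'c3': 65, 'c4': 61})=['z0', 'y1', 'a2', 'c3', 'c4']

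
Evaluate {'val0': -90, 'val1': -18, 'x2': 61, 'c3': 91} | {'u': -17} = {'val0': -90, 'val1': -18, 'x2': 61, 'c3': 91, 'u': -17}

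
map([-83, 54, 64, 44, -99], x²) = [6889, 2916, 4096, 1936, 9801]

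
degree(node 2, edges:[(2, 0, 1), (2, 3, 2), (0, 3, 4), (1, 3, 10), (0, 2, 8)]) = 3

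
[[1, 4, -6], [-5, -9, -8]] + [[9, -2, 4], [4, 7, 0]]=[[10, 2, -2], [-1, -2, -8]]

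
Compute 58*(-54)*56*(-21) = 3683232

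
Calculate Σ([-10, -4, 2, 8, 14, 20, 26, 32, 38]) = (-10) + (-4) + 2 + 8 + 14 + 20 + 26 + 32 + 38
= 126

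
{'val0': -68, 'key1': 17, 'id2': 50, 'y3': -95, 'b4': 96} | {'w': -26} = {'val0': -68, 'key1': 17, 'id2': 50, 'y3': -95, 'b4': 96, 'w': -26}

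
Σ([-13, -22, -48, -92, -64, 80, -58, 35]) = (-13) + (-22) + (-48) + (-92) + (-64) + 80 + (-58) + 35
= -182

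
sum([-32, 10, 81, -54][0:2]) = -22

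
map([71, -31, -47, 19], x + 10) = [81, -21, -37, 29]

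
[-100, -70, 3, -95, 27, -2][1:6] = [-70, 3, -95, 27, -2]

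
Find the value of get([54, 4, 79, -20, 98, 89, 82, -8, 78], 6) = 82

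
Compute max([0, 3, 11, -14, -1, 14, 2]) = 14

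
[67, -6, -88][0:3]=[67, -6, -88]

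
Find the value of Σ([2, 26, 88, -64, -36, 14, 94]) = 2 + 26 + 88 + (-64) + (-36) + 14 + 94
= 124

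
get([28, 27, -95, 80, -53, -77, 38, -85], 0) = 28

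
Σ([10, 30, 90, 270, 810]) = 1210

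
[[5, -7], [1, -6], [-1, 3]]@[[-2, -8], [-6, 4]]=C[0][0] = (5)*(-2) + (-7)*(-6) = 32
C[0][1] = (5)*(-8) + (-7)*(4) = -68
C[1][0] = (1)*(-2) + (-6)*(-6) = 34
C[1][1] = (1)*(-8) + (-6)*(4) = -32
C[2][0] = (-1)*(-2) + (3)*(-6) = -16
C[2][1] = (-1)*(-8) + (3)*(4) = 20
= [[32, -68], [34, -32], [-16, 20]]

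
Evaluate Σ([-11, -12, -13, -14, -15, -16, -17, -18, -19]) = -135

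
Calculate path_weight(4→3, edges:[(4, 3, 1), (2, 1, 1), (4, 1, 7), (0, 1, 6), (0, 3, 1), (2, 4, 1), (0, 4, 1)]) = w(4→3)=1
= 1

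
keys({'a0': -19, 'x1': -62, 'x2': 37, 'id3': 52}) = ['a0', 'x1', 'x2', 'id3']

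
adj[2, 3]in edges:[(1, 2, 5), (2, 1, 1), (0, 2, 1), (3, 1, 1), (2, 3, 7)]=7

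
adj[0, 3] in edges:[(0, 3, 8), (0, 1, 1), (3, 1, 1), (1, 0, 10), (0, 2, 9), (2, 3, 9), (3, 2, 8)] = 8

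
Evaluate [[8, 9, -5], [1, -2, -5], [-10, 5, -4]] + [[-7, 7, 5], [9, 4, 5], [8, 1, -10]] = [[1, 16, 0], [10, 2, 0], [-2, 6, -14]]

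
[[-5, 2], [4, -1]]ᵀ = [[-5, 4], [2, -1]]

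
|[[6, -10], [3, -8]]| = (6)*(-8) - (-10)*(3)
= -18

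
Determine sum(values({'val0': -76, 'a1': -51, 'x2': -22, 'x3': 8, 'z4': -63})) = -204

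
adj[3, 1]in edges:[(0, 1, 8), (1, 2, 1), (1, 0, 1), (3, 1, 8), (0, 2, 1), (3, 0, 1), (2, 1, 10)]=8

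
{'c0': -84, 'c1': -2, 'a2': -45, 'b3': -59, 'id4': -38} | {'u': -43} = {'c0': -84, 'c1': -2, 'a2': -45, 'b3': -59, 'id4': -38, 'u': -43}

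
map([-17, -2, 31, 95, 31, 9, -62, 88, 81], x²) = [289, 4, 961, 9025, 961, 81, 3844, 7744, 6561]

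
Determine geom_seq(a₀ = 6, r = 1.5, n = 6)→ [6.0, 9.0, 13.5, 20.25, 30.375, 45.5625]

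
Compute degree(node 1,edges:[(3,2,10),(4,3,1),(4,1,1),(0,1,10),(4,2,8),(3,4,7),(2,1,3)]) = incident: (4,1), (0,1), (2,1)
= 3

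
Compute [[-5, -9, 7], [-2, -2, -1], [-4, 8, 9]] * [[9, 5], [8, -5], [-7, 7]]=[[-166, 69], [-27, -7], [-35, 3]]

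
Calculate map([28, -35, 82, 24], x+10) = [38, -25, 92, 34]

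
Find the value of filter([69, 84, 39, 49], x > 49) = keep x where x > 49: 69✓, 84✓, 39✗, 49✗
= [69, 84]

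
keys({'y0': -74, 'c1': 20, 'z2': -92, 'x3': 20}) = ['y0', 'c1', 'z2', 'x3']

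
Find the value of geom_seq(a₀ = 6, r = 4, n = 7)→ a_0 = 6*4^0 = 6
a_1 = 6*4^1 = 24
a_2 = 6*4^2 = 96
...
= [6, 24, 96, 384, 1536, 6144, 24576]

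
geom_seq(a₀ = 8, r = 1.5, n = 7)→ [8.0, 12.0, 18.0, 27.0, 40.5, 60.75, 91.125]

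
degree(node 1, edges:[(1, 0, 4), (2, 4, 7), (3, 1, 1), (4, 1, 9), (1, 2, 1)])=4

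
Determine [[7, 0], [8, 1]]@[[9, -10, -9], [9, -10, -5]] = C[0][0] = (7)*(9) + (0)*(9) = 63
C[0][1] = (7)*(-10) + (0)*(-10) = -70
C[0][2] = (7)*(-9) + (0)*(-5) = -63
C[1][0] = (8)*(9) + (1)*(9) = 81
C[1][1] = (8)*(-10) + (1)*(-10) = -90
C[1][2] = (8)*(-9) + (1)*(-5) = -77
= [[63, -70, -63], [81, -90, -77]]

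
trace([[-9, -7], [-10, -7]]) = -16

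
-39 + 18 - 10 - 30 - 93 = -154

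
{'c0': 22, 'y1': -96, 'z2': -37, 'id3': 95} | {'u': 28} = {'c0': 22, 'y1': -96, 'z2': -37, 'id3': 95, 'u': 28}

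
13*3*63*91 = 223587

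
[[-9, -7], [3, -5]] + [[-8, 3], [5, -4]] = [[-17, -4], [8, -9]]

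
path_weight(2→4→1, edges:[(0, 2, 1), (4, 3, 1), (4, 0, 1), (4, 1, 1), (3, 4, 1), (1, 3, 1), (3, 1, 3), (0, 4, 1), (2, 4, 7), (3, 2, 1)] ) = w(2→4)=7 + w(4→1)=1
= 8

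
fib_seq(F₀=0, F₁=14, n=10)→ F_2 = F_1 + F_0 = 14
F_3 = F_2 + F_1 = 28
F_4 = F_3 + F_2 = 42
...
= [0, 14, 14, 28, 42, 70, 112, 182, 294, 476]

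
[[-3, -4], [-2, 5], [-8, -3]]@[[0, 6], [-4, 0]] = C[0][0] = (-3)*(0) + (-4)*(-4) = 16
C[0][1] = (-3)*(6) + (-4)*(0) = -18
C[1][0] = (-2)*(0) + (5)*(-4) = -20
C[1][1] = (-2)*(6) + (5)*(0) = -12
C[2][0] = (-8)*(0) + (-3)*(-4) = 12
C[2][1] = (-8)*(6) + (-3)*(0) = -48
= [[16, -18], [-20, -12], [12, -48]]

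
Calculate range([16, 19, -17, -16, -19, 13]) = 38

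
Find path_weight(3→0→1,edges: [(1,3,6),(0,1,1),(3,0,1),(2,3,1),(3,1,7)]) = w(3→0)=1 + w(0→1)=1
= 2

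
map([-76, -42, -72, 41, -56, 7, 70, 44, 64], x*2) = -76*2=-152, -42*2=-84, -72*2=-144, 41*2=82, -56*2=-112, 7*2=14, 70*2=140, 44*2=88, 64*2=128
= [-152, -84, -144, 82, -112, 14, 140, 88, 128]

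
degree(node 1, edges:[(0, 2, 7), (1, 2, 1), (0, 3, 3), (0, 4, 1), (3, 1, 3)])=incident: (1,2), (3,1)
= 2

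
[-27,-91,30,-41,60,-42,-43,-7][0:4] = [-27, -91, 30, -41]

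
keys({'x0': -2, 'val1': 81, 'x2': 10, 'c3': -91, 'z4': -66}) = ['x0', 'val1', 'x2', 'c3', 'z4']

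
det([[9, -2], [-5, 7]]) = 53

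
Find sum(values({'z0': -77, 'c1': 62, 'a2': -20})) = (-77) + 62 + (-20)
= -35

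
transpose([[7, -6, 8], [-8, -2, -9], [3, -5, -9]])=[[7, -8, 3], [-6, -2, -5], [8, -9, -9]]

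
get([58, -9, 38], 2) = 38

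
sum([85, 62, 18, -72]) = 93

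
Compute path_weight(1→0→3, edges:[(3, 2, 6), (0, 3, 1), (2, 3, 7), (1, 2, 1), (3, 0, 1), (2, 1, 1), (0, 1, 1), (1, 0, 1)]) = w(1→0)=1 + w(0→3)=1
= 2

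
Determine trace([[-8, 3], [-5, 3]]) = -5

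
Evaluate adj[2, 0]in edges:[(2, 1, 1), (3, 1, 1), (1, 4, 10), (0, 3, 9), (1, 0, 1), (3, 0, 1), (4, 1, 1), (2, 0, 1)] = 1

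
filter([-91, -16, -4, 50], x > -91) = [-16, -4, 50]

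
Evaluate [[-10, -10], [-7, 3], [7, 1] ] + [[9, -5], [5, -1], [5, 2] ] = [[-1, -15], [-2, 2], [12, 3]]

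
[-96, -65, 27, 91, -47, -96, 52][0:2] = [-96, -65]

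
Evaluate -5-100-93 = -198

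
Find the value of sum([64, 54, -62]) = 56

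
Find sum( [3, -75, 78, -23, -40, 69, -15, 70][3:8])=61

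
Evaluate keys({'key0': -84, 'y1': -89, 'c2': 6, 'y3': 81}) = ['key0', 'y1', 'c2', 'y3']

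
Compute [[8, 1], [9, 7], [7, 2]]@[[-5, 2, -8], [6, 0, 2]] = C[0][0] = (8)*(-5) + (1)*(6) = -34
C[0][1] = (8)*(2) + (1)*(0) = 16
C[0][2] = (8)*(-8) + (1)*(2) = -62
C[1][0] = (9)*(-5) + (7)*(6) = -3
C[1][1] = (9)*(2) + (7)*(0) = 18
C[1][2] = (9)*(-8) + (7)*(2) = -58
... (3 more cells)
= [[-34, 16, -62], [-3, 18, -58], [-23, 14, -52]]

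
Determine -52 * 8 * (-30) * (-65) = -811200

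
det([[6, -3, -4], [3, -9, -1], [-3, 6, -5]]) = 288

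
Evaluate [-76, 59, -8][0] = -76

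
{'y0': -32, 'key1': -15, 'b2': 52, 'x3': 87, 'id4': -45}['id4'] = -45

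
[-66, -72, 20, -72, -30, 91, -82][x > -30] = keep x where x > -30: -66✗, -72✗, 20✓, -72✗, -30✗, 91✓, -82✗
= [20, 91]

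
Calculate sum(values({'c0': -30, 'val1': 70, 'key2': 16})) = 56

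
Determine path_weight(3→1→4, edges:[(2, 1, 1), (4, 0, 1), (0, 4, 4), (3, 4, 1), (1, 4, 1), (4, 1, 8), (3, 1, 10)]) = w(3→1)=10 + w(1→4)=1
= 11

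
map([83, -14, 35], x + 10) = 83+10=93, -14+10=-4, 35+10=45
= [93, -4, 45]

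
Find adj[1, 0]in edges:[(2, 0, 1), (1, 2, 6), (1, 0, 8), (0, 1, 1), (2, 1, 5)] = 8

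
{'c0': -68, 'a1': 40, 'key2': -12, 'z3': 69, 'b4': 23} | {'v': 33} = {'c0': -68, 'a1': 40, 'key2': -12, 'z3': 69, 'b4': 23, 'v': 33}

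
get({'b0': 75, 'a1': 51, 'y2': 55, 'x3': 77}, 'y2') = 55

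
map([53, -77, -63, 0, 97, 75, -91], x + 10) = 53+10=63, -77+10=-67, -63+10=-53, 0+10=10, 97+10=107, 75+10=85, -91+10=-81
= [63, -67, -53, 10, 107, 85, -81]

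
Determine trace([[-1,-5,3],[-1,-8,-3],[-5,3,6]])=-3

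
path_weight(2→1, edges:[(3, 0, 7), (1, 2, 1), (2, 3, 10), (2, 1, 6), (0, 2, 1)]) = w(2→1)=6
= 6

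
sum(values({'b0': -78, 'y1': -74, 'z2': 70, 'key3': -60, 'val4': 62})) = -80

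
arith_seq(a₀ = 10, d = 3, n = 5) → [10, 13, 16, 19, 22]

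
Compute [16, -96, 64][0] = 16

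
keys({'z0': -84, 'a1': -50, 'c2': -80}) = ['z0', 'a1', 'c2']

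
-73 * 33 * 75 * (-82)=14815350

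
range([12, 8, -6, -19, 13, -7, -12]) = 32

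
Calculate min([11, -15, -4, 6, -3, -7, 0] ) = -15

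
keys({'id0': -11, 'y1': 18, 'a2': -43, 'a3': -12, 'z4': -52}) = ['id0', 'y1', 'a2', 'a3', 'z4']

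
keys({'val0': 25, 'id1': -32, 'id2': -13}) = ['val0', 'id1', 'id2']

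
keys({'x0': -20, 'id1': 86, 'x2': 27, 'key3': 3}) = ['x0', 'id1', 'x2', 'key3']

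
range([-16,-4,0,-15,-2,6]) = 22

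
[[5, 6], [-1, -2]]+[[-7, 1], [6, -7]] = [[-2, 7], [5, -9]]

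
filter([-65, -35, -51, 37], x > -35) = keep x where x > -35: -65✗, -35✗, -51✗, 37✓
= [37]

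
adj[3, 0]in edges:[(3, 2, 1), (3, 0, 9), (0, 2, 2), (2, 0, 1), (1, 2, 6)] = 9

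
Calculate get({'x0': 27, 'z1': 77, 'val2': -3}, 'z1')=77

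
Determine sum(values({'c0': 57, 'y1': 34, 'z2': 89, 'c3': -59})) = 121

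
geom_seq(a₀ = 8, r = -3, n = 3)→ [8, -24, 72]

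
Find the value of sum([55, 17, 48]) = 120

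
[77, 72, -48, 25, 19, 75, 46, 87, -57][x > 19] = [77, 72, 25, 75, 46, 87]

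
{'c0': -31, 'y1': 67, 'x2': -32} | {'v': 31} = {'c0': -31, 'y1': 67, 'x2': -32, 'v': 31}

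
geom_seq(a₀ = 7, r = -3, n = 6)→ [7, -21, 63, -189, 567, -1701]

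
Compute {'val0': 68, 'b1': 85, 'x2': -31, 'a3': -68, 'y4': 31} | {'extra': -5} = {'val0': 68, 'b1': 85, 'x2': -31, 'a3': -68, 'y4': 31, 'extra': -5}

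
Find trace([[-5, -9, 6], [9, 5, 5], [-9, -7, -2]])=-2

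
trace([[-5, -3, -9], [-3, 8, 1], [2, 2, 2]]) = 5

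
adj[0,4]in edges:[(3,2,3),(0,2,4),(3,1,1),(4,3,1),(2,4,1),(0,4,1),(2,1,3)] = 1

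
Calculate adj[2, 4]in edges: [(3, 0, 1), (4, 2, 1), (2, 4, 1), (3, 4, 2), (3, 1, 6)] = 1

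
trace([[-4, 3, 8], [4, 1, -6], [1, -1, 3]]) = 0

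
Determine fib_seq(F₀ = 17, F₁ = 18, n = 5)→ F_2 = F_1 + F_0 = 35
F_3 = F_2 + F_1 = 53
F_4 = F_3 + F_2 = 88
= [17, 18, 35, 53, 88]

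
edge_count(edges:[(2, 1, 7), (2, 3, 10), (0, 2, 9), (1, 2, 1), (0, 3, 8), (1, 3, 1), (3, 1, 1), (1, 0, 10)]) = 8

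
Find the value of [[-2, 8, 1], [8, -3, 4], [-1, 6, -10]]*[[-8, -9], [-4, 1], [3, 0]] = C[0][0] = (-2)*(-8) + (8)*(-4) + (1)*(3) = -13
C[0][1] = (-2)*(-9) + (8)*(1) + (1)*(0) = 26
C[1][0] = (8)*(-8) + (-3)*(-4) + (4)*(3) = -40
C[1][1] = (8)*(-9) + (-3)*(1) + (4)*(0) = -75
C[2][0] = (-1)*(-8) + (6)*(-4) + (-10)*(3) = -46
C[2][1] = (-1)*(-9) + (6)*(1) + (-10)*(0) = 15
= [[-13, 26], [-40, -75], [-46, 15]]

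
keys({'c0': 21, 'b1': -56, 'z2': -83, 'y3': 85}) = ['c0', 'b1', 'z2', 'y3']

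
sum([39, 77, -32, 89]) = 173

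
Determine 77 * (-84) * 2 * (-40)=517440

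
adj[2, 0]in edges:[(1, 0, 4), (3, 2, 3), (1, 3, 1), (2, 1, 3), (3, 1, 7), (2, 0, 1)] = 1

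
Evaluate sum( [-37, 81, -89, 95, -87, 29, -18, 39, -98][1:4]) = slice → [81, -89, 95]
81 + (-89) + 95
= 87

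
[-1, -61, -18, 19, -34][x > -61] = [-1, -18, 19, -34]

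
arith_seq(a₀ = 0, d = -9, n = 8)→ a_0 = 0 + 0*-9 = 0
a_1 = 0 + 1*-9 = -9
a_2 = 0 + 2*-9 = -18
...
= [0, -9, -18, -27, -36, -45, -54, -63]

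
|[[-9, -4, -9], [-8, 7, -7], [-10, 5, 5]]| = (1)*(-9)*det([[7, -7], [5, 5]]) + (-1)*(-4)*det([[-8, -7], [-10, 5]]) + (1)*(-9)*det([[-8, 7], [-10, 5]])
= -630 + -440 + -270
= -1340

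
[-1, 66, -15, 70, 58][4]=58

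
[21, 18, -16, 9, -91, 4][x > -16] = [21, 18, 9, 4]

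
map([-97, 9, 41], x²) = [9409, 81, 1681]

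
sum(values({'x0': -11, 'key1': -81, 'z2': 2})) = (-11) + (-81) + 2
= -90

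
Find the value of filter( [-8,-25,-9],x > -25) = keep x where x > -25: -8✓, -25✗, -9✓
= [-8, -9]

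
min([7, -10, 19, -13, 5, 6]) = -13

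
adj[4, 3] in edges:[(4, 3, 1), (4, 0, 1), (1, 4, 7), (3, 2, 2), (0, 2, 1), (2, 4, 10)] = 1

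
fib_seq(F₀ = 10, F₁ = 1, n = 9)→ F_2 = F_1 + F_0 = 11
F_3 = F_2 + F_1 = 12
F_4 = F_3 + F_2 = 23
...
= [10, 1, 11, 12, 23, 35, 58, 93, 151]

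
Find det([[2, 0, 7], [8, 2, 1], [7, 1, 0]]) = -44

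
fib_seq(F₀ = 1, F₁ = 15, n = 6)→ F_2 = F_1 + F_0 = 16
F_3 = F_2 + F_1 = 31
F_4 = F_3 + F_2 = 47
...
= [1, 15, 16, 31, 47, 78]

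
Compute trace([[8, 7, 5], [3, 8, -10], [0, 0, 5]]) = diagonal: 8 + 8 + 5
= 21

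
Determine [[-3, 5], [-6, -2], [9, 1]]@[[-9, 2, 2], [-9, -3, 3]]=[[-18, -21, 9], [72, -6, -18], [-90, 15, 21]]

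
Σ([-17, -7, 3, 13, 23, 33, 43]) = 91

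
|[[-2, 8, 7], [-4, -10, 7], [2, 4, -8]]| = -220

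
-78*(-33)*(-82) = -211068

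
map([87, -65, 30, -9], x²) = (87)²=7569, (-65)²=4225, (30)²=900, (-9)²=81
= [7569, 4225, 900, 81]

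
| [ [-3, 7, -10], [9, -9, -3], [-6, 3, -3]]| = 477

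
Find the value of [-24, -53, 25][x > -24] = keep x where x > -24: -24✗, -53✗, 25✓
= [25]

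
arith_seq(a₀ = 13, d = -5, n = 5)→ [13, 8, 3, -2, -7]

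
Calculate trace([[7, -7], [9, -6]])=1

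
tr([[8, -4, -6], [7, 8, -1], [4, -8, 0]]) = diagonal: 8 + 8 + 0
= 16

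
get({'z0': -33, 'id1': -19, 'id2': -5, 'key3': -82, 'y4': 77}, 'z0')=-33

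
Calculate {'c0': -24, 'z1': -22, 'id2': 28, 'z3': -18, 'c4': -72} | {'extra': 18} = {'c0': -24, 'z1': -22, 'id2': 28, 'z3': -18, 'c4': -72, 'extra': 18}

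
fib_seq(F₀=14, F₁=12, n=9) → F_2 = F_1 + F_0 = 26
F_3 = F_2 + F_1 = 38
F_4 = F_3 + F_2 = 64
...
= [14, 12, 26, 38, 64, 102, 166, 268, 434]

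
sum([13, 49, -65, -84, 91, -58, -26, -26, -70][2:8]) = slice → [-65, -84, 91, -58, -26, -26]
(-65) + (-84) + 91 + (-58) + (-26) + (-26)
= -168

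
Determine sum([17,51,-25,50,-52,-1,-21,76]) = 95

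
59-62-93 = -96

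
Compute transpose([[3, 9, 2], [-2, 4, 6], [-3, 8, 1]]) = [[3, -2, -3], [9, 4, 8], [2, 6, 1]]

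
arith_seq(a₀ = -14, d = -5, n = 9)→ a_0 = -14 + 0*-5 = -14
a_1 = -14 + 1*-5 = -19
a_2 = -14 + 2*-5 = -24
...
= [-14, -19, -24, -29, -34, -39, -44, -49, -54]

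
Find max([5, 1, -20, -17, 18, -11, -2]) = 18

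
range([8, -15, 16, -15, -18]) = 34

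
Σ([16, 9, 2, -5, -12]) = 10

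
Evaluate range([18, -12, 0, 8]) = 30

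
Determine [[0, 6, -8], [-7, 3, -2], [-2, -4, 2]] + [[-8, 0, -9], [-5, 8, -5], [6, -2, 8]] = [[-8, 6, -17], [-12, 11, -7], [4, -6, 10]]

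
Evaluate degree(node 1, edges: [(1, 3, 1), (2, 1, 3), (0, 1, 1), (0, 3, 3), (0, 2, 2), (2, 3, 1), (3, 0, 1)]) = 3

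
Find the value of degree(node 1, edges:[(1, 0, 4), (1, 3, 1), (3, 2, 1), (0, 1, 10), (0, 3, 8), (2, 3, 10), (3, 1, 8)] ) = 4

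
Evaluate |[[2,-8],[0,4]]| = 8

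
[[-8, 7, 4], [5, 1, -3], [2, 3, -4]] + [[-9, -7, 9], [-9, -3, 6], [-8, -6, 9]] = [[-17, 0, 13], [-4, -2, 3], [-6, -3, 5]]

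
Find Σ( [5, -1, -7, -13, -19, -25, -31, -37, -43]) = -171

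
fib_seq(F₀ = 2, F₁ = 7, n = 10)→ [2, 7, 9, 16, 25, 41, 66, 107, 173, 280]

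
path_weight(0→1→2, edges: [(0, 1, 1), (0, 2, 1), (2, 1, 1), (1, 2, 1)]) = w(0→1)=1 + w(1→2)=1
= 2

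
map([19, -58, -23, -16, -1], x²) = [361, 3364, 529, 256, 1]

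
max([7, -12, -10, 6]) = 7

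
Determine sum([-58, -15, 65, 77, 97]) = 166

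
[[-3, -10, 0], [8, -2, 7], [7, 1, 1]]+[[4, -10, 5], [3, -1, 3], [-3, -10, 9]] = [[1, -20, 5], [11, -3, 10], [4, -9, 10]]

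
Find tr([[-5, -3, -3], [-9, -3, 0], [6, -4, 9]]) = 1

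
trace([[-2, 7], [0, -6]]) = diagonal: (-2) + (-6)
= -8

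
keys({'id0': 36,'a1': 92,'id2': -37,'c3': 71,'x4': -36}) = ['id0', 'a1', 'id2', 'c3', 'x4']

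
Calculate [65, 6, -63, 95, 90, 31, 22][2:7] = [-63, 95, 90, 31, 22]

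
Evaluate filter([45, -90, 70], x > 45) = keep x where x > 45: 45✗, -90✗, 70✓
= [70]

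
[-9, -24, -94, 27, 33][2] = -94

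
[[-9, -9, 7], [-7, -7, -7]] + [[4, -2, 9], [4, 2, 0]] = [[-5, -11, 16], [-3, -5, -7]]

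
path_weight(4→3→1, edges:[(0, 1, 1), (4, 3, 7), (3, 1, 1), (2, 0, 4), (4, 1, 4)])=8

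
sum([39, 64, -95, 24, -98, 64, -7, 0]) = -9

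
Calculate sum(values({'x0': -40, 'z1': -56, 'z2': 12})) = (-40) + (-56) + 12
= -84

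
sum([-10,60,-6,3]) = 47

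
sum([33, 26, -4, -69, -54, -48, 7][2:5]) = -127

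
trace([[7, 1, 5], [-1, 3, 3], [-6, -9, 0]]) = diagonal: 7 + 3 + 0
= 10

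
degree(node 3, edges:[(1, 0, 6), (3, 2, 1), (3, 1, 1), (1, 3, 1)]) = incident: (3,2), (3,1), (1,3)
= 3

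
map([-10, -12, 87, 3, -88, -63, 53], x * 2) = -10*2=-20, -12*2=-24, 87*2=174, 3*2=6, -88*2=-176, -63*2=-126, 53*2=106
= [-20, -24, 174, 6, -176, -126, 106]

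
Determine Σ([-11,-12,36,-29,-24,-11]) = (-11) + (-12) + 36 + (-29) + (-24) + (-11)
= -51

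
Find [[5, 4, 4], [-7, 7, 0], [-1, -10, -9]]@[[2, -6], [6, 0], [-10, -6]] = C[0][0] = (5)*(2) + (4)*(6) + (4)*(-10) = -6
C[0][1] = (5)*(-6) + (4)*(0) + (4)*(-6) = -54
C[1][0] = (-7)*(2) + (7)*(6) + (0)*(-10) = 28
C[1][1] = (-7)*(-6) + (7)*(0) + (0)*(-6) = 42
C[2][0] = (-1)*(2) + (-10)*(6) + (-9)*(-10) = 28
C[2][1] = (-1)*(-6) + (-10)*(0) + (-9)*(-6) = 60
= [[-6, -54], [28, 42], [28, 60]]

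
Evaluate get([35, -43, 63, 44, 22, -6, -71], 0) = 35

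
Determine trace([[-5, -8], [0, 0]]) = diagonal: (-5) + 0
= -5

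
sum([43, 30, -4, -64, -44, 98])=43 + 30 + (-4) + (-64) + (-44) + 98
= 59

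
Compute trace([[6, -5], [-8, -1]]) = 5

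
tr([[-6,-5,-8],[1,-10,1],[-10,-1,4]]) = diagonal: (-6) + (-10) + 4
= -12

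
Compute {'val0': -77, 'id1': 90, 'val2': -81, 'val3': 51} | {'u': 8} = {'val0': -77, 'id1': 90, 'val2': -81, 'val3': 51, 'u': 8}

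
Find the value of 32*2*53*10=33920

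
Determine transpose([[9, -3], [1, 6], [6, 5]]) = [[9, 1, 6], [-3, 6, 5]]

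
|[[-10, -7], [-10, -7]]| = (-10)*(-7) - (-7)*(-10)
= 0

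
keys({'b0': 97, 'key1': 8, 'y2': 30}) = ['b0', 'key1', 'y2']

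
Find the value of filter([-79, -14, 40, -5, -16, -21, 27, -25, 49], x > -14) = [40, -5, 27, 49]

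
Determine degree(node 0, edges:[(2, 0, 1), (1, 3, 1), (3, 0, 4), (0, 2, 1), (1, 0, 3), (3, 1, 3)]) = incident: (2,0), (3,0), (0,2), (1,0)
= 4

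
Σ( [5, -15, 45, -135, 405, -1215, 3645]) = 5 + -15 + 45 + -135 + 405 + -1215 + 3645
= 2735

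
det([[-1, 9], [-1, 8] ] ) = 1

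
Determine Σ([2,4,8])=2 + 4 + 8
= 14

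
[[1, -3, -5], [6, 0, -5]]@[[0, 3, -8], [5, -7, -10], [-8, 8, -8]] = [[25, -16, 62], [40, -22, -8]]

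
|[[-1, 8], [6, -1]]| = -47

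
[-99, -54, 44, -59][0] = -99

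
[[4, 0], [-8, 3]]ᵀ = [[4, -8], [0, 3]]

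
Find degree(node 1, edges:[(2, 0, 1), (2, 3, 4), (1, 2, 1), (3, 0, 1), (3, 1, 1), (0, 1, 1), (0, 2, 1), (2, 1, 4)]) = incident: (1,2), (3,1), (0,1), (2,1)
= 4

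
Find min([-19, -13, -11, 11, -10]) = -19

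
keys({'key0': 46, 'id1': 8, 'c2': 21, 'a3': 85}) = ['key0', 'id1', 'c2', 'a3']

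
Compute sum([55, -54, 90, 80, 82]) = 253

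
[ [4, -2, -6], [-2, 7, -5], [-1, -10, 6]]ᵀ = [[4, -2, -1], [-2, 7, -10], [-6, -5, 6]]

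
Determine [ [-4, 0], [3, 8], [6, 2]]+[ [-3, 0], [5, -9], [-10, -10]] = [[-7, 0], [8, -1], [-4, -8]]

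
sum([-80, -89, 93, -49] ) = (-80) + (-89) + 93 + (-49)
= -125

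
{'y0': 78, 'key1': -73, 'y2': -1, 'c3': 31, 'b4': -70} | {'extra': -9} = {'y0': 78, 'key1': -73, 'y2': -1, 'c3': 31, 'b4': -70, 'extra': -9}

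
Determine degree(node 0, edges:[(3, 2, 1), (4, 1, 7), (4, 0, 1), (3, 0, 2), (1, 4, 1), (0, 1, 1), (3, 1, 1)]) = incident: (4,0), (3,0), (0,1)
= 3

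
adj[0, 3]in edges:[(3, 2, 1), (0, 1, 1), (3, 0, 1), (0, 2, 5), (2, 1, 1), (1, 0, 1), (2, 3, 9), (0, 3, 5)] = 5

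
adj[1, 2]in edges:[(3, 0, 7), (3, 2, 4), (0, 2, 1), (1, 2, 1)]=1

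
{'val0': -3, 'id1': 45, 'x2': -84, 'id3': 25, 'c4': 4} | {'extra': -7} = {'val0': -3, 'id1': 45, 'x2': -84, 'id3': 25, 'c4': 4, 'extra': -7}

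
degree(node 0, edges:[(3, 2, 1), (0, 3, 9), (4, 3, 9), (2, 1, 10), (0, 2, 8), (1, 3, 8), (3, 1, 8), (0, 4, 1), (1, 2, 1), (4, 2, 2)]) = 3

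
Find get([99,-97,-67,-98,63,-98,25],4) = 63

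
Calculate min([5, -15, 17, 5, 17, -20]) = -20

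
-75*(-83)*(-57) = -354825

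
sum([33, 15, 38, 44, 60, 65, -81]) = 33 + 15 + 38 + 44 + 60 + 65 + (-81)
= 174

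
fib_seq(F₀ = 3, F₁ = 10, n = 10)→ F_2 = F_1 + F_0 = 13
F_3 = F_2 + F_1 = 23
F_4 = F_3 + F_2 = 36
...
= [3, 10, 13, 23, 36, 59, 95, 154, 249, 403]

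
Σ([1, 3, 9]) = 1 + 3 + 9
= 13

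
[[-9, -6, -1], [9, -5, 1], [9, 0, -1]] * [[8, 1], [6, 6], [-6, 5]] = [[-102, -50], [36, -16], [78, 4]]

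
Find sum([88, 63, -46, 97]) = 202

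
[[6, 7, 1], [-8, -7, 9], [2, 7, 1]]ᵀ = [[6, -8, 2], [7, -7, 7], [1, 9, 1]]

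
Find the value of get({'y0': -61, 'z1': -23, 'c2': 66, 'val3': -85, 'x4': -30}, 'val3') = -85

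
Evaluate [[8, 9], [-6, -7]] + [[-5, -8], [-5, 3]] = [[3, 1], [-11, -4]]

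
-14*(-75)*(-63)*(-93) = 6151950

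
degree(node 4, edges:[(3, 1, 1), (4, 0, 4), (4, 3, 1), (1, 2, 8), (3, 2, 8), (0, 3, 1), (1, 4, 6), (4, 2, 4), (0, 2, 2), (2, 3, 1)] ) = incident: (4,0), (4,3), (1,4), (4,2)
= 4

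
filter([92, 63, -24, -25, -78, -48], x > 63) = [92]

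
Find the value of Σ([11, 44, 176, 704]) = 935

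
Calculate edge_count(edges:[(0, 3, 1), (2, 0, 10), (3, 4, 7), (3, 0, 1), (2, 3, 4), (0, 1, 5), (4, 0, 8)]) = 7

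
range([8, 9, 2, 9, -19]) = 28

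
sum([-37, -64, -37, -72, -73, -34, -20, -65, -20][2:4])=-109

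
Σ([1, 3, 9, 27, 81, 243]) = 364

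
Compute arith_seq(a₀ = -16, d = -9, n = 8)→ a_0 = -16 + 0*-9 = -16
a_1 = -16 + 1*-9 = -25
a_2 = -16 + 2*-9 = -34
...
= [-16, -25, -34, -43, -52, -61, -70, -79]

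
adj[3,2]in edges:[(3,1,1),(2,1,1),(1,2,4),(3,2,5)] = 5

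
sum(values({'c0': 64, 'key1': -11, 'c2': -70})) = 64 + (-11) + (-70)
= -17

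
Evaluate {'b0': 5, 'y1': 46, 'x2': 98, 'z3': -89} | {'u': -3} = {'b0': 5, 'y1': 46, 'x2': 98, 'z3': -89, 'u': -3}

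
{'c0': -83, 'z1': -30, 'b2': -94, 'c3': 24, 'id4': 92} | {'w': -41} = {'c0': -83, 'z1': -30, 'b2': -94, 'c3': 24, 'id4': 92, 'w': -41}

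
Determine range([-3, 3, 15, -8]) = 23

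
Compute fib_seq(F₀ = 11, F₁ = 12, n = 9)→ [11, 12, 23, 35, 58, 93, 151, 244, 395]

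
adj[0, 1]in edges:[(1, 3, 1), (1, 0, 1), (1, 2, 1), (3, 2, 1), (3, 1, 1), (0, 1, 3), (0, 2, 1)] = 3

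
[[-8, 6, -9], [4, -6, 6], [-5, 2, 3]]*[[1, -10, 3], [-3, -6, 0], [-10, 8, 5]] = C[0][0] = (-8)*(1) + (6)*(-3) + (-9)*(-10) = 64
C[0][1] = (-8)*(-10) + (6)*(-6) + (-9)*(8) = -28
C[0][2] = (-8)*(3) + (6)*(0) + (-9)*(5) = -69
C[1][0] = (4)*(1) + (-6)*(-3) + (6)*(-10) = -38
C[1][1] = (4)*(-10) + (-6)*(-6) + (6)*(8) = 44
C[1][2] = (4)*(3) + (-6)*(0) + (6)*(5) = 42
... (3 more cells)
= [[64, -28, -69], [-38, 44, 42], [-41, 62, 0]]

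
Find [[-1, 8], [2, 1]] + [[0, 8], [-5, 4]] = [[-1, 16], [-3, 5]]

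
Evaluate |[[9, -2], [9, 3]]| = (9)*(3) - (-2)*(9)
= 45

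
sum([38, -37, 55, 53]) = 109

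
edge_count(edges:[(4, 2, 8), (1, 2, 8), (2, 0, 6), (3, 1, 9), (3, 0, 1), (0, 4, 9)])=6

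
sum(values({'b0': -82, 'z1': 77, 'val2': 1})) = (-82) + 77 + 1
= -4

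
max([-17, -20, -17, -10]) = -10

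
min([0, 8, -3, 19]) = -3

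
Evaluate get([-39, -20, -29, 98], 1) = -20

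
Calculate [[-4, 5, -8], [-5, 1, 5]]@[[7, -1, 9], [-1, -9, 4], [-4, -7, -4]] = C[0][0] = (-4)*(7) + (5)*(-1) + (-8)*(-4) = -1
C[0][1] = (-4)*(-1) + (5)*(-9) + (-8)*(-7) = 15
C[0][2] = (-4)*(9) + (5)*(4) + (-8)*(-4) = 16
C[1][0] = (-5)*(7) + (1)*(-1) + (5)*(-4) = -56
C[1][1] = (-5)*(-1) + (1)*(-9) + (5)*(-7) = -39
C[1][2] = (-5)*(9) + (1)*(4) + (5)*(-4) = -61
= [[-1, 15, 16], [-56, -39, -61]]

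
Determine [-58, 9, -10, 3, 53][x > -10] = [9, 3, 53]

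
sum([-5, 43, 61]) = (-5) + 43 + 61
= 99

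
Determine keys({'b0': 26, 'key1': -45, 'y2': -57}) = ['b0', 'key1', 'y2']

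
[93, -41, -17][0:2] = [93, -41]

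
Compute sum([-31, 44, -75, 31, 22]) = (-31) + 44 + (-75) + 31 + 22
= -9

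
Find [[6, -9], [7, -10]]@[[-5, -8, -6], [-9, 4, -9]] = C[0][0] = (6)*(-5) + (-9)*(-9) = 51
C[0][1] = (6)*(-8) + (-9)*(4) = -84
C[0][2] = (6)*(-6) + (-9)*(-9) = 45
C[1][0] = (7)*(-5) + (-10)*(-9) = 55
C[1][1] = (7)*(-8) + (-10)*(4) = -96
C[1][2] = (7)*(-6) + (-10)*(-9) = 48
= [[51, -84, 45], [55, -96, 48]]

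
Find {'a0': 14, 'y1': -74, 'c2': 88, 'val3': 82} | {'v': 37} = {'a0': 14, 'y1': -74, 'c2': 88, 'val3': 82, 'v': 37}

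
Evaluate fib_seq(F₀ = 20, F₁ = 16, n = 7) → F_2 = F_1 + F_0 = 36
F_3 = F_2 + F_1 = 52
F_4 = F_3 + F_2 = 88
...
= [20, 16, 36, 52, 88, 140, 228]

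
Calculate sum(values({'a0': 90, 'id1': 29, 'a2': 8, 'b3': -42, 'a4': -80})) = 90 + 29 + 8 + (-42) + (-80)
= 5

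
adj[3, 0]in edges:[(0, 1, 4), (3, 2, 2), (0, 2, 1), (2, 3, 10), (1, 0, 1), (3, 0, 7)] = 7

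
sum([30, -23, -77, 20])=-50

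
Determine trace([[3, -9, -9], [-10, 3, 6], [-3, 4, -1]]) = diagonal: 3 + 3 + (-1)
= 5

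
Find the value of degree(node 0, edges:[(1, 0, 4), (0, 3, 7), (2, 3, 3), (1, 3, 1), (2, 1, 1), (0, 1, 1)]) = incident: (1,0), (0,3), (0,1)
= 3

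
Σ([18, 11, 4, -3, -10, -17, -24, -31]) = -52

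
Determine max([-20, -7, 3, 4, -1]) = 4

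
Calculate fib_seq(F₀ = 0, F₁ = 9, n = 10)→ [0, 9, 9, 18, 27, 45, 72, 117, 189, 306]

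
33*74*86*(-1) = -210012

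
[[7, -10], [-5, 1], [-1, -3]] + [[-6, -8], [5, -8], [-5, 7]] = [[1, -18], [0, -7], [-6, 4]]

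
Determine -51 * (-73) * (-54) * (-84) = 16887528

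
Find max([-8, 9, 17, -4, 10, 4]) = 17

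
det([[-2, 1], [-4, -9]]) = (-2)*(-9) - (1)*(-4)
= 22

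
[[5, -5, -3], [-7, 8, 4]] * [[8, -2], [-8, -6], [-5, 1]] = C[0][0] = (5)*(8) + (-5)*(-8) + (-3)*(-5) = 95
C[0][1] = (5)*(-2) + (-5)*(-6) + (-3)*(1) = 17
C[1][0] = (-7)*(8) + (8)*(-8) + (4)*(-5) = -140
C[1][1] = (-7)*(-2) + (8)*(-6) + (4)*(1) = -30
= [[95, 17], [-140, -30]]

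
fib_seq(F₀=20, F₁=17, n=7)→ [20, 17, 37, 54, 91, 145, 236]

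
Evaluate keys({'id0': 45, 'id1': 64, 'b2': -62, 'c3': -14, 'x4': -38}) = ['id0', 'id1', 'b2', 'c3', 'x4']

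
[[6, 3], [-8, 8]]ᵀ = [[6, -8], [3, 8]]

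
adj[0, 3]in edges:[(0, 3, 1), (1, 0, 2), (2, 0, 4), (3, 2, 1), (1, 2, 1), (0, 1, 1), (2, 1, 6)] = 1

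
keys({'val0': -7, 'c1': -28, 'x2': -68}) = ['val0', 'c1', 'x2']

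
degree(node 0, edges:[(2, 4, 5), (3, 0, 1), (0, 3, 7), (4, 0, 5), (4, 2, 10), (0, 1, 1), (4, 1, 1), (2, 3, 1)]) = 4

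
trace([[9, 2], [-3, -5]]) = diagonal: 9 + (-5)
= 4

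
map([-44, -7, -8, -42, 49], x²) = [1936, 49, 64, 1764, 2401]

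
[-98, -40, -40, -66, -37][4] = -37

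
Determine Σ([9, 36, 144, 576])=9 + 36 + 144 + 576
= 765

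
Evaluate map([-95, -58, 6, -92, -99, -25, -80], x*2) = -95*2=-190, -58*2=-116, 6*2=12, -92*2=-184, -99*2=-198, -25*2=-50, -80*2=-160
= [-190, -116, 12, -184, -198, -50, -160]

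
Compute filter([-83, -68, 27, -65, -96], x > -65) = keep x where x > -65: -83✗, -68✗, 27✓, -65✗, -96✗
= [27]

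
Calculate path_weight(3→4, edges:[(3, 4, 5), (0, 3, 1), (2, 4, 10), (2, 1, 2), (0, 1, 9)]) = w(3→4)=5
= 5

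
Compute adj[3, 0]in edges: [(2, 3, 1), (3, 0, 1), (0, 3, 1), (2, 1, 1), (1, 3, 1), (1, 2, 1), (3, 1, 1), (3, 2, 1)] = 1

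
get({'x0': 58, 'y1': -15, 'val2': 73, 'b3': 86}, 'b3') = 86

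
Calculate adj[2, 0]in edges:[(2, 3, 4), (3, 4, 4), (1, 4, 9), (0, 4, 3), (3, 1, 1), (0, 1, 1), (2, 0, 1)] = 1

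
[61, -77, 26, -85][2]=26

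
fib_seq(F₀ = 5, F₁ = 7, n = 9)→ F_2 = F_1 + F_0 = 12
F_3 = F_2 + F_1 = 19
F_4 = F_3 + F_2 = 31
...
= [5, 7, 12, 19, 31, 50, 81, 131, 212]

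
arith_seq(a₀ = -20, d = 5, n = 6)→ [-20, -15, -10, -5, 0, 5]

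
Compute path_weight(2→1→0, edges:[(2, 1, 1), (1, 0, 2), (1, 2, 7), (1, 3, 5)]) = 3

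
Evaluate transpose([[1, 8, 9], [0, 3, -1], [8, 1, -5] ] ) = [[1, 0, 8], [8, 3, 1], [9, -1, -5]]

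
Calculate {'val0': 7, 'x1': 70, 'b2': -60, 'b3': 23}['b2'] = -60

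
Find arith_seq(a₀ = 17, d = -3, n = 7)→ a_0 = 17 + 0*-3 = 17
a_1 = 17 + 1*-3 = 14
a_2 = 17 + 2*-3 = 11
...
= [17, 14, 11, 8, 5, 2, -1]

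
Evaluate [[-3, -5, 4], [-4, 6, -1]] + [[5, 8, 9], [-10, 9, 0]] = [[2, 3, 13], [-14, 15, -1]]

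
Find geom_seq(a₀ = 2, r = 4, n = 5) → a_0 = 2*4^0 = 2
a_1 = 2*4^1 = 8
a_2 = 2*4^2 = 32
...
= [2, 8, 32, 128, 512]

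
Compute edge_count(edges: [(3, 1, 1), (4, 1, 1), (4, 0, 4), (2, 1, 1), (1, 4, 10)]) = 5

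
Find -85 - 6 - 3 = -94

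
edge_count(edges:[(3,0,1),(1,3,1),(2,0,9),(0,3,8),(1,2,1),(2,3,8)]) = 6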